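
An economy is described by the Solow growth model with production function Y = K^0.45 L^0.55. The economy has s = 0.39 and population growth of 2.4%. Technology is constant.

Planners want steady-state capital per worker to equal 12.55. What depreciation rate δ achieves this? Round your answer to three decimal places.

Steady state requires s·f(k) = (n + δ)·k, i.e. s·k^α = (n + δ)·k.
So s / (n + δ) = (k*)^(1−α) = 12.55^0.55 = 4.0203.
Therefore n + δ = s / 4.0203 = 0.39 / 4.0203 = 0.0970, so δ = 0.0970 − 0.024 = 0.0730.

δ ≈ 0.073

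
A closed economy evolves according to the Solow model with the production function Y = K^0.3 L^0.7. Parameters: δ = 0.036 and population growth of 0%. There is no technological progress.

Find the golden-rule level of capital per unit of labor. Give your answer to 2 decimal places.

The golden rule sets f'(k) = n + δ, i.e. α·k^(α−1) = n + δ.
So k^(1−α) = α / (n + δ) = 0.3 / 0.036 = 8.3333.
k_gold = 8.3333^(1/0.7) ≈ 20.6754

k_gold ≈ 20.68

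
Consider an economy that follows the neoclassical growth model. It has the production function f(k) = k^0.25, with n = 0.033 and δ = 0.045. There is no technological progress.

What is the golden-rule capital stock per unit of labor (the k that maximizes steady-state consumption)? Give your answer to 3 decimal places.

The golden rule sets f'(k) = n + δ, i.e. α·k^(α−1) = n + δ.
So k^(1−α) = α / (n + δ) = 0.25 / 0.078 = 3.2051.
k_gold = 3.2051^(1/0.75) ≈ 4.7256

k_gold ≈ 4.726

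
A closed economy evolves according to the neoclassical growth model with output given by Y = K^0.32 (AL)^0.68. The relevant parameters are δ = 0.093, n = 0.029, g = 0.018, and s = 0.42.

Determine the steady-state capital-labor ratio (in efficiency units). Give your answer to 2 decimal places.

k* ≈ 5.03

Steady state requires s·f(k) = (n + g + δ)·k, i.e. s·k^α = (n + g + δ)·k.
Dividing both sides by k: k^(1−α) = s / (n + g + δ).
k^0.68 = 0.42 / (0.029 + 0.018 + 0.093) = 0.42 / 0.140 = 3.0000
k* = 3.0000^(1/0.68) ≈ 5.0309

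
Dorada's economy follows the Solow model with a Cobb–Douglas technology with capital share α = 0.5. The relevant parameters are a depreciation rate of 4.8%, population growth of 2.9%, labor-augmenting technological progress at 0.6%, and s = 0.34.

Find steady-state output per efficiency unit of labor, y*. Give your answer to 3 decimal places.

In steady state, investment equals break-even investment: s·k^α = (n + g + δ)·k.
Dividing both sides by k: k^(1−α) = s / (n + g + δ).
k^0.5 = 0.34 / (0.029 + 0.006 + 0.048) = 0.34 / 0.083 = 4.0964
k* = 4.0964^(1/0.5) ≈ 16.7805
y* = (k*)^α = 16.7805^0.5 ≈ 4.0964

y* ≈ 4.096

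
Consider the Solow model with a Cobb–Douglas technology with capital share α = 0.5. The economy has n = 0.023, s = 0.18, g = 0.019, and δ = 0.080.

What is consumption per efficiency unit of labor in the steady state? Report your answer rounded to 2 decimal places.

At the steady state, Δk = 0, so s·k^α = (n + g + δ)·k.
Dividing both sides by k: k^(1−α) = s / (n + g + δ).
k^0.5 = 0.18 / (0.023 + 0.019 + 0.080) = 0.18 / 0.122 = 1.4754
k* = 1.4754^(1/0.5) ≈ 2.1768
y* = (k*)^α = 2.1768^0.5 ≈ 1.4754
c* = (1 − s)·y* = (1 − 0.18) × 1.4754 ≈ 1.2098

c* ≈ 1.21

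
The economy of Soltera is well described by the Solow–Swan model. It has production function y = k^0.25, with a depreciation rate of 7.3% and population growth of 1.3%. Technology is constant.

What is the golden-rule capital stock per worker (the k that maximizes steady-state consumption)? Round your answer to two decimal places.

k_gold ≈ 4.15

The golden rule sets f'(k) = n + δ, i.e. α·k^(α−1) = n + δ.
So k^(1−α) = α / (n + δ) = 0.25 / 0.086 = 2.9070.
k_gold = 2.9070^(1/0.75) ≈ 4.1488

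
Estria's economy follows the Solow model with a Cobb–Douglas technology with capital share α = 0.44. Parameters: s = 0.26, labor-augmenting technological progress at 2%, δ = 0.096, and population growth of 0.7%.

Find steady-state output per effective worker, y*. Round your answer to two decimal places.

In steady state, investment equals break-even investment: s·k^α = (n + g + δ)·k.
Rearranging, k^(1−α) = s / (n + g + δ).
k^0.56 = 0.26 / (0.007 + 0.020 + 0.096) = 0.26 / 0.123 = 2.1138
k* = 2.1138^(1/0.56) ≈ 3.8060
y* = (k*)^α = 3.8060^0.44 ≈ 1.8006

y* = 1.80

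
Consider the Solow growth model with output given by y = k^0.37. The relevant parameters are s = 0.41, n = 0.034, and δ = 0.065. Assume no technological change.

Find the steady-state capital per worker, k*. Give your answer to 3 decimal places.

k* = 9.541

Steady state requires s·f(k) = (n + δ)·k, i.e. s·k^α = (n + δ)·k.
Rearranging, k^(1−α) = s / (n + δ).
k^0.63 = 0.41 / (0.034 + 0.065) = 0.41 / 0.099 = 4.1414
k* = 4.1414^(1/0.63) ≈ 9.5411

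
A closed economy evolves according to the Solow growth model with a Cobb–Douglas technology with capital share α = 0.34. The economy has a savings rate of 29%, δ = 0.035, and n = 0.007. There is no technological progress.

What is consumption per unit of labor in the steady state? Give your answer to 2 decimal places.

At the steady state, Δk = 0, so s·k^α = (n + δ)·k.
Rearranging, k^(1−α) = s / (n + δ).
k^0.66 = 0.29 / (0.007 + 0.035) = 0.29 / 0.042 = 6.9048
k* = 6.9048^(1/0.66) ≈ 18.6828
y* = (k*)^α = 18.6828^0.34 ≈ 2.7058
c* = (1 − s)·y* = (1 − 0.29) × 2.7058 ≈ 1.9211

c* = 1.92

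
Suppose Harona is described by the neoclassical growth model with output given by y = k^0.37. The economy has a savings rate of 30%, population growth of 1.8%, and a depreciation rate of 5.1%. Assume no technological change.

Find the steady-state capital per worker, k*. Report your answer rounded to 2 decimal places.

In steady state, investment equals break-even investment: s·k^α = (n + δ)·k.
Rearranging, k^(1−α) = s / (n + δ).
k^0.63 = 0.30 / (0.018 + 0.051) = 0.30 / 0.069 = 4.3478
k* = 4.3478^(1/0.63) ≈ 10.3069

k* ≈ 10.31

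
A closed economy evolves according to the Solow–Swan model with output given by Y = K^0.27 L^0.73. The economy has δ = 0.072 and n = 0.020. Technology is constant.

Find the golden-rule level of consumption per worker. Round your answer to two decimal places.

c_gold ≈ 1.09

At the golden rule, f'(k) = n + δ, so α·k^(α−1) = n + δ and k_gold = (α/(n + δ))^(1/(1−α)).
k_gold = (0.27/0.092)^(1/0.73) = 2.9348^1.3699 ≈ 4.3705
c_gold = f(k_gold) − (n + δ)·k_gold = 1.4892 − 0.092×4.3705 ≈ 1.0871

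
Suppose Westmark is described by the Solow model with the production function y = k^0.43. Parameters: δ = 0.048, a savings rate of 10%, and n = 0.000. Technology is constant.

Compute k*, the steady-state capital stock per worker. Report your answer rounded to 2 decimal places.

In steady state, investment equals break-even investment: s·k^α = (n + δ)·k.
Dividing both sides by k: k^(1−α) = s / (n + δ).
k^0.57 = 0.10 / (0.000 + 0.048) = 0.10 / 0.048 = 2.0833
k* = 2.0833^(1/0.57) ≈ 3.6242

k* ≈ 3.62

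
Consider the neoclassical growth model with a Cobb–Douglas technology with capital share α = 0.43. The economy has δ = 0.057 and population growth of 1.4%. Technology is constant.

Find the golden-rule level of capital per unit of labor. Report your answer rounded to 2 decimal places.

k_gold ≈ 23.57

The golden rule sets f'(k) = n + δ, i.e. α·k^(α−1) = n + δ.
So k^(1−α) = α / (n + δ) = 0.43 / 0.071 = 6.0563.
k_gold = 6.0563^(1/0.57) ≈ 23.5664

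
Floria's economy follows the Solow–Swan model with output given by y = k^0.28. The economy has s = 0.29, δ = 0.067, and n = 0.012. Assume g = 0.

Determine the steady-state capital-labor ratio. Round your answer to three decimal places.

In steady state, investment equals break-even investment: s·k^α = (n + δ)·k.
Rearranging, k^(1−α) = s / (n + δ).
k^0.72 = 0.29 / (0.012 + 0.067) = 0.29 / 0.079 = 3.6709
k* = 3.6709^(1/0.72) ≈ 6.0870

k* = 6.087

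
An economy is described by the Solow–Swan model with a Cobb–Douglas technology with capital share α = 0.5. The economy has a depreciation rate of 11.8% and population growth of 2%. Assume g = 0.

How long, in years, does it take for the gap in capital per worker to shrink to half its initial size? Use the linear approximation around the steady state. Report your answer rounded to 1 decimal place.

t_½ ≈ 10.0 years

Near the steady state the convergence rate is λ = (1 − α)(n + δ).
λ = (1 − 0.5) × 0.138 = 0.5 × 0.138 = 0.0690
Half-life = ln 2 / λ = 0.6931 / 0.0690 ≈ 10.04 years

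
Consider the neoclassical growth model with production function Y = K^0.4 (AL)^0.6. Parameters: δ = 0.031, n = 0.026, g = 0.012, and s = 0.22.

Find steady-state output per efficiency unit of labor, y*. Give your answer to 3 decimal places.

y* ≈ 2.166

In steady state, investment equals break-even investment: s·k^α = (n + g + δ)·k.
Dividing both sides by k: k^(1−α) = s / (n + g + δ).
k^0.6 = 0.22 / (0.026 + 0.012 + 0.031) = 0.22 / 0.069 = 3.1884
k* = 3.1884^(1/0.6) ≈ 6.9070
y* = (k*)^α = 6.9070^0.4 ≈ 2.1663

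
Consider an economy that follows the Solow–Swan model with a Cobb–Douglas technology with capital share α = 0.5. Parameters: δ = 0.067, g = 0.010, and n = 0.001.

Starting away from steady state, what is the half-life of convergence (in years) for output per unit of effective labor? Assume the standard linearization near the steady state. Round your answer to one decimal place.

Near the steady state the convergence rate is λ = (1 − α)(n + g + δ).
λ = (1 − 0.5) × 0.078 = 0.5 × 0.078 = 0.0390
Half-life = ln 2 / λ = 0.6931 / 0.0390 ≈ 17.77 years

half-life ≈ 17.8 years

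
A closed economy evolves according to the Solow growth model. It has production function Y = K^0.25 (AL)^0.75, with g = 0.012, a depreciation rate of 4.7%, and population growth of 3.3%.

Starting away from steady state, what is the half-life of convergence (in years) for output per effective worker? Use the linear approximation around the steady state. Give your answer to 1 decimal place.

Near the steady state the convergence rate is λ = (1 − α)(n + g + δ).
λ = (1 − 0.25) × 0.092 = 0.75 × 0.092 = 0.0690
Half-life = ln 2 / λ = 0.6931 / 0.0690 ≈ 10.04 years

about 10.0 years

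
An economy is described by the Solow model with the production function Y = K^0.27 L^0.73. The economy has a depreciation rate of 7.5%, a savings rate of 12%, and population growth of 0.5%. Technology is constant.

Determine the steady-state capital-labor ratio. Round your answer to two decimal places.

Steady state requires s·f(k) = (n + δ)·k, i.e. s·k^α = (n + δ)·k.
Rearranging, k^(1−α) = s / (n + δ).
k^0.73 = 0.12 / (0.005 + 0.075) = 0.12 / 0.080 = 1.5000
k* = 1.5000^(1/0.73) ≈ 1.7427

k* = 1.74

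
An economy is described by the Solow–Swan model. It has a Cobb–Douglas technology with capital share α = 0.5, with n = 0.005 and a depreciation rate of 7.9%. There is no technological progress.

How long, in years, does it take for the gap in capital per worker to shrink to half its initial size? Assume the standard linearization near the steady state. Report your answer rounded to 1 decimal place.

Near the steady state the convergence rate is λ = (1 − α)(n + δ).
λ = (1 − 0.5) × 0.084 = 0.5 × 0.084 = 0.0420
Half-life = ln 2 / λ = 0.6931 / 0.0420 ≈ 16.50 years

t_½ ≈ 16.5 years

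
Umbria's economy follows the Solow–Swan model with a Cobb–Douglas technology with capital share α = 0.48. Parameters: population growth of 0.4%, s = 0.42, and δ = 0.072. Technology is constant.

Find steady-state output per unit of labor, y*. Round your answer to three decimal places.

Steady state requires s·f(k) = (n + δ)·k, i.e. s·k^α = (n + δ)·k.
Dividing both sides by k: k^(1−α) = s / (n + δ).
k^0.52 = 0.42 / (0.004 + 0.072) = 0.42 / 0.076 = 5.5263
k* = 5.5263^(1/0.52) ≈ 26.7768
y* = (k*)^α = 26.7768^0.48 ≈ 4.8453

y* = 4.845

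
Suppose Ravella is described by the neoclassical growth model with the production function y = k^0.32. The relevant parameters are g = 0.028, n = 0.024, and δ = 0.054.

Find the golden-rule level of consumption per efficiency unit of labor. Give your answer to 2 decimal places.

At the golden rule, f'(k) = n + g + δ, so α·k^(α−1) = n + g + δ and k_gold = (α/(n + g + δ))^(1/(1−α)).
k_gold = (0.32/0.106)^(1/0.68) = 3.0189^1.4706 ≈ 5.0777
c_gold = f(k_gold) − (n + g + δ)·k_gold = 1.6820 − 0.106×5.0777 ≈ 1.1438

c_gold ≈ 1.14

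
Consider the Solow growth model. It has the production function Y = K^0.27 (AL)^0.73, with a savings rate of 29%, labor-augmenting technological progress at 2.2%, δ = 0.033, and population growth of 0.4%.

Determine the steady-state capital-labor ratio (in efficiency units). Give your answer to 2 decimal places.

In steady state, investment equals break-even investment: s·k^α = (n + g + δ)·k.
Rearranging, k^(1−α) = s / (n + g + δ).
k^0.73 = 0.29 / (0.004 + 0.022 + 0.033) = 0.29 / 0.059 = 4.9153
k* = 4.9153^(1/0.73) ≈ 8.8579

k* ≈ 8.86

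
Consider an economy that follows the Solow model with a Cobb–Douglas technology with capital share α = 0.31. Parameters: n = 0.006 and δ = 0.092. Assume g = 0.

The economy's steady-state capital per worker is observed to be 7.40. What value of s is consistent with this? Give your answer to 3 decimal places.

Steady state requires s·f(k) = (n + δ)·k, i.e. s·k^α = (n + δ)·k.
So s / (n + δ) = (k*)^(1−α) = 7.40^0.69 = 3.9790.
Therefore s = 3.9790 × (n + δ) = 3.9790 × 0.098 = 0.3899.

s ≈ 0.390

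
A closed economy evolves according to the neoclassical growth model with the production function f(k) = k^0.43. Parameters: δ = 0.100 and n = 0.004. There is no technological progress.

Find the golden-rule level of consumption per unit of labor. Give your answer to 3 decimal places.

At the golden rule, f'(k) = n + δ, so α·k^(α−1) = n + δ and k_gold = (α/(n + δ))^(1/(1−α)).
k_gold = (0.43/0.104)^(1/0.57) = 4.1346^1.7544 ≈ 12.0634
c_gold = f(k_gold) − (n + δ)·k_gold = 2.9176 − 0.104×12.0634 ≈ 1.6630

c_gold ≈ 1.663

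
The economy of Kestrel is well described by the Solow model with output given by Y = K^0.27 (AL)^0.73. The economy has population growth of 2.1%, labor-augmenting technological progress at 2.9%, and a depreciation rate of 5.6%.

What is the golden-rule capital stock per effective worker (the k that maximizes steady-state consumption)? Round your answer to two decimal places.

The golden rule sets f'(k) = n + g + δ, i.e. α·k^(α−1) = n + g + δ.
So k^(1−α) = α / (n + g + δ) = 0.27 / 0.106 = 2.5472.
k_gold = 2.5472^(1/0.73) ≈ 3.5996

k_gold ≈ 3.60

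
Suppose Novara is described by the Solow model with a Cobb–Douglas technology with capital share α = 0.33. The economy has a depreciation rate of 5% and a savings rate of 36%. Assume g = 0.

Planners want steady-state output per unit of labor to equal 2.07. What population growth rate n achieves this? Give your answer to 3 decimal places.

n ≈ 0.032

In steady state, investment equals break-even investment: s·k^α = (n + δ)·k.
Since y* = [s/(n + δ)]^(α/(1−α)), we have s/(n + δ) = (y*)^((1−α)/α) = 2.07^2.0303 = 4.3804.
Therefore n + δ = s / 4.3804 = 0.36 / 4.3804 = 0.0822, so n = 0.0822 − 0.050 = 0.0322.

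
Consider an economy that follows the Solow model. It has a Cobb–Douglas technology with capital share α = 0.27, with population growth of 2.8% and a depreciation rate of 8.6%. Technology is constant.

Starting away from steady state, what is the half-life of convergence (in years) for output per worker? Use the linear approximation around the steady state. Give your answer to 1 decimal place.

half-life ≈ 8.3 years

Near the steady state the convergence rate is λ = (1 − α)(n + δ).
λ = (1 − 0.27) × 0.114 = 0.73 × 0.114 = 0.08322
Half-life = ln 2 / λ = 0.6931 / 0.08322 ≈ 8.33 years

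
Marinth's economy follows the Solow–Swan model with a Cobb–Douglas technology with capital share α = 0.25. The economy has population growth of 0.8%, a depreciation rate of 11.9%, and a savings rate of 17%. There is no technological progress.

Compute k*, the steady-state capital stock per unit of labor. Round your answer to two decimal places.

At the steady state, Δk = 0, so s·k^α = (n + δ)·k.
Dividing both sides by k: k^(1−α) = s / (n + δ).
k^0.75 = 0.17 / (0.008 + 0.119) = 0.17 / 0.127 = 1.3386
k* = 1.3386^(1/0.75) ≈ 1.4753

k* = 1.48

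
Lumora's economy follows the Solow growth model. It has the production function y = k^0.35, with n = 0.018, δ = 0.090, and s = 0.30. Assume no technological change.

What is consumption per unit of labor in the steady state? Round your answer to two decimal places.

c* = 1.21

In steady state, investment equals break-even investment: s·k^α = (n + δ)·k.
Rearranging, k^(1−α) = s / (n + δ).
k^0.65 = 0.30 / (0.018 + 0.090) = 0.30 / 0.108 = 2.7778
k* = 2.7778^(1/0.65) ≈ 4.8152
y* = (k*)^α = 4.8152^0.35 ≈ 1.7335
c* = (1 − s)·y* = (1 − 0.30) × 1.7335 ≈ 1.2135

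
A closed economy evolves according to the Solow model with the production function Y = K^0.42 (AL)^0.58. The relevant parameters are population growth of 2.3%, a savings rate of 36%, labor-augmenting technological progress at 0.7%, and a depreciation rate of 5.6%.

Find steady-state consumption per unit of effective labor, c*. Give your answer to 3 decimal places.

c* ≈ 1.805

At the steady state, Δk = 0, so s·k^α = (n + g + δ)·k.
Rearranging, k^(1−α) = s / (n + g + δ).
k^0.58 = 0.36 / (0.023 + 0.007 + 0.056) = 0.36 / 0.086 = 4.1860
k* = 4.1860^(1/0.58) ≈ 11.8050
y* = (k*)^α = 11.8050^0.42 ≈ 2.8201
c* = (1 − s)·y* = (1 − 0.36) × 2.8201 ≈ 1.8049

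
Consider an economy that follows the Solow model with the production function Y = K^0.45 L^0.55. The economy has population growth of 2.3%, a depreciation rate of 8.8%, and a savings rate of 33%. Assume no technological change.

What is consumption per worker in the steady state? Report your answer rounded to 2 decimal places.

c* = 1.63

Steady state requires s·f(k) = (n + δ)·k, i.e. s·k^α = (n + δ)·k.
Dividing both sides by k: k^(1−α) = s / (n + δ).
k^0.55 = 0.33 / (0.023 + 0.088) = 0.33 / 0.111 = 2.9730
k* = 2.9730^(1/0.55) ≈ 7.2503
y* = (k*)^α = 7.2503^0.45 ≈ 2.4387
c* = (1 − s)·y* = (1 − 0.33) × 2.4387 ≈ 1.6339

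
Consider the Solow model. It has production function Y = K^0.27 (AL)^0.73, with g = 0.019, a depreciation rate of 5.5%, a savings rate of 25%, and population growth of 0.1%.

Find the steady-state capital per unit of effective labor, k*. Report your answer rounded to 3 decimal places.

Steady state requires s·f(k) = (n + g + δ)·k, i.e. s·k^α = (n + g + δ)·k.
Rearranging, k^(1−α) = s / (n + g + δ).
k^0.73 = 0.25 / (0.001 + 0.019 + 0.055) = 0.25 / 0.075 = 3.3333
k* = 3.3333^(1/0.73) ≈ 5.2031

k* = 5.203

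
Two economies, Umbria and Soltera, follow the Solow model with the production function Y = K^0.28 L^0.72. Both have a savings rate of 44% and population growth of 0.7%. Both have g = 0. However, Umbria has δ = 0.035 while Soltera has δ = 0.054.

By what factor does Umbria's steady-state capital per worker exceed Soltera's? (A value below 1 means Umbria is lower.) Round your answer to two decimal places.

k*_U / k*_S ≈ 1.68

Steady-state k* = [s/(n + δ)]^(1/(1−α)), so the ratio is [ (s_U/(n + δ)_U) / (s_S/(n + δ)_S) ]^1.3889.
s_U/(n + δ)_U = 0.44/0.042 = 10.4762; s_S/(n + δ)_S = 0.44/0.061 = 7.2131.
Ratio = (10.4762/7.2131)^1.3889 = 1.4524^1.3889 ≈ 1.6793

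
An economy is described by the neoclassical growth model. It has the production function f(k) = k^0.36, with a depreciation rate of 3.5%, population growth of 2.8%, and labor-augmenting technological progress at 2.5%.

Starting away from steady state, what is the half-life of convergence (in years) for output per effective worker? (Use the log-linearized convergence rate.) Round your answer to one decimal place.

half-life ≈ 12.3 years

Near the steady state the convergence rate is λ = (1 − α)(n + g + δ).
λ = (1 − 0.36) × 0.088 = 0.64 × 0.088 = 0.05632
Half-life = ln 2 / λ = 0.6931 / 0.05632 ≈ 12.31 years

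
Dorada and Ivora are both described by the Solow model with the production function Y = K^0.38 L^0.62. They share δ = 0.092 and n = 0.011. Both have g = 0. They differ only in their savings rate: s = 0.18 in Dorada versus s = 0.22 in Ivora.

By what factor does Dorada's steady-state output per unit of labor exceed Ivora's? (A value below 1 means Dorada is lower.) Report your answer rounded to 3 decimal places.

ratio ≈ 0.884

Steady-state y* = [s/(n + δ)]^(α/(1−α)), so the ratio is [ (s_D/(n + δ)_D) / (s_I/(n + δ)_I) ]^0.6129.
s_D/(n + δ)_D = 0.18/0.103 = 1.7476; s_I/(n + δ)_I = 0.22/0.103 = 2.1359.
Ratio = (1.7476/2.1359)^0.6129 = 0.8182^0.6129 ≈ 0.8843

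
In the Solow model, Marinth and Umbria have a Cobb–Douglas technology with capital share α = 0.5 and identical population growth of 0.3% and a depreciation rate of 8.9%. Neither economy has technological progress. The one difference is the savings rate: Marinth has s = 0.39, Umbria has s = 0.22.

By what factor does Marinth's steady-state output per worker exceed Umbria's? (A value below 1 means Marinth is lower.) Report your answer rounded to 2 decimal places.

ratio ≈ 1.77

Steady-state y* = [s/(n + δ)]^(α/(1−α)), so the ratio is [ (s_M/(n + δ)_M) / (s_U/(n + δ)_U) ]^1.
s_M/(n + δ)_M = 0.39/0.092 = 4.2391; s_U/(n + δ)_U = 0.22/0.092 = 2.3913.
Ratio = (4.2391/2.3913)^1 = 1.7727^1 ≈ 1.7727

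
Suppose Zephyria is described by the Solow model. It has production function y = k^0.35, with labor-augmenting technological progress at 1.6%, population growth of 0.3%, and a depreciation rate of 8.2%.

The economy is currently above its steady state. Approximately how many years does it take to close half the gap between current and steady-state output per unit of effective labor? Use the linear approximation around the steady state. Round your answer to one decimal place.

about 10.6 years

Near the steady state the convergence rate is λ = (1 − α)(n + g + δ).
λ = (1 − 0.35) × 0.101 = 0.65 × 0.101 = 0.06565
Half-life = ln 2 / λ = 0.6931 / 0.06565 ≈ 10.56 years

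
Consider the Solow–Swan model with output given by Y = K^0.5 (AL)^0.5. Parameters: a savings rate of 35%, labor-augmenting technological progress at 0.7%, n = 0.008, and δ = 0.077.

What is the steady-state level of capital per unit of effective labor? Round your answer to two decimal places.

Steady state requires s·f(k) = (n + g + δ)·k, i.e. s·k^α = (n + g + δ)·k.
Rearranging, k^(1−α) = s / (n + g + δ).
k^0.5 = 0.35 / (0.008 + 0.007 + 0.077) = 0.35 / 0.092 = 3.8043
k* = 3.8043^(1/0.5) ≈ 14.4727

k* ≈ 14.47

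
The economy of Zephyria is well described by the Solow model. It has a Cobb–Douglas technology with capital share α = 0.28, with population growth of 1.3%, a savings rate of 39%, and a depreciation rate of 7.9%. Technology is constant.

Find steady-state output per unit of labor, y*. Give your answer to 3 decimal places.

In steady state, investment equals break-even investment: s·k^α = (n + δ)·k.
Rearranging, k^(1−α) = s / (n + δ).
k^0.72 = 0.39 / (0.013 + 0.079) = 0.39 / 0.092 = 4.2391
k* = 4.2391^(1/0.72) ≈ 7.4338
y* = (k*)^α = 7.4338^0.28 ≈ 1.7536

y* = 1.754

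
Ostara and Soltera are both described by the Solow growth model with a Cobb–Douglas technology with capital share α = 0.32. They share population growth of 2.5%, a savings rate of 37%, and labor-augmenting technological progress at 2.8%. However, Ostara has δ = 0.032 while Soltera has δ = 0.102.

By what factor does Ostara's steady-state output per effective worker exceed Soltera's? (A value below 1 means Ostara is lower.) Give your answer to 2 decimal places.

Steady-state y* = [s/(n + g + δ)]^(α/(1−α)), so the ratio is [ (s_O/(n + g + δ)_O) / (s_S/(n + g + δ)_S) ]^0.4706.
s_O/(n + g + δ)_O = 0.37/0.085 = 4.3529; s_S/(n + g + δ)_S = 0.37/0.155 = 2.3871.
Ratio = (4.3529/2.3871)^0.4706 = 1.8235^0.4706 ≈ 1.3267

y*_O / y*_S ≈ 1.33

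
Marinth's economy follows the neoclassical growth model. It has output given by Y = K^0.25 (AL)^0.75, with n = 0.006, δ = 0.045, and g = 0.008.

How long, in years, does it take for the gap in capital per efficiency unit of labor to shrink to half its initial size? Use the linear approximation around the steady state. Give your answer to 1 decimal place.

half-life ≈ 15.7 years

Near the steady state the convergence rate is λ = (1 − α)(n + g + δ).
λ = (1 − 0.25) × 0.059 = 0.75 × 0.059 = 0.04425
Half-life = ln 2 / λ = 0.6931 / 0.04425 ≈ 15.66 years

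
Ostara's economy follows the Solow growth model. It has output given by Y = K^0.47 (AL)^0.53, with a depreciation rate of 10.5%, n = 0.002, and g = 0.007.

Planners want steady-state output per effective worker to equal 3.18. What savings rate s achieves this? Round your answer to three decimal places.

In steady state, investment equals break-even investment: s·k^α = (n + g + δ)·k.
Since y* = [s/(n + g + δ)]^(α/(1−α)), we have s/(n + g + δ) = (y*)^((1−α)/α) = 3.18^1.1277 = 3.6863.
Therefore s = 3.6863 × (n + g + δ) = 3.6863 × 0.114 = 0.4202.

s ≈ 0.420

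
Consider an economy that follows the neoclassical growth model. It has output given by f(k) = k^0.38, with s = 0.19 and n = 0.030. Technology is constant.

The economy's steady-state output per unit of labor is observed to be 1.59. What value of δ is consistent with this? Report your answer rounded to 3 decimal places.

δ ≈ 0.059

Steady state requires s·f(k) = (n + δ)·k, i.e. s·k^α = (n + δ)·k.
Since y* = [s/(n + δ)]^(α/(1−α)), we have s/(n + δ) = (y*)^((1−α)/α) = 1.59^1.6316 = 2.1311.
Therefore n + δ = s / 2.1311 = 0.19 / 2.1311 = 0.0892, so δ = 0.0892 − 0.030 = 0.0592.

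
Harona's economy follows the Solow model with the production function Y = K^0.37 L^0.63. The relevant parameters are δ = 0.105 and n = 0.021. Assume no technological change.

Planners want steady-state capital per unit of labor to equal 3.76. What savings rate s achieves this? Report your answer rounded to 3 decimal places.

s ≈ 0.290

At the steady state, Δk = 0, so s·k^α = (n + δ)·k.
So s / (n + δ) = (k*)^(1−α) = 3.76^0.63 = 2.3034.
Therefore s = 2.3034 × (n + δ) = 2.3034 × 0.126 = 0.2902.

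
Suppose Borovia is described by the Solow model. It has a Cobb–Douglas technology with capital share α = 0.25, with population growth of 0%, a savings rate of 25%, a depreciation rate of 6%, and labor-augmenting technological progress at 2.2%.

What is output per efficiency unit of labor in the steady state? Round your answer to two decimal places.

y* = 1.45

At the steady state, Δk = 0, so s·k^α = (n + g + δ)·k.
Rearranging, k^(1−α) = s / (n + g + δ).
k^0.75 = 0.25 / (0.000 + 0.022 + 0.060) = 0.25 / 0.082 = 3.0488
k* = 3.0488^(1/0.75) ≈ 4.4208
y* = (k*)^α = 4.4208^0.25 ≈ 1.4500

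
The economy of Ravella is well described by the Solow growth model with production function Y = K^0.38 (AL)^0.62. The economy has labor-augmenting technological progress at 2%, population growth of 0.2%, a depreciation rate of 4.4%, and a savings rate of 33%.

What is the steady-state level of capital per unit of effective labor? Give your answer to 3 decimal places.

Steady state requires s·f(k) = (n + g + δ)·k, i.e. s·k^α = (n + g + δ)·k.
Rearranging, k^(1−α) = s / (n + g + δ).
k^0.62 = 0.33 / (0.002 + 0.020 + 0.044) = 0.33 / 0.066 = 5.0000
k* = 5.0000^(1/0.62) ≈ 13.4082

k* ≈ 13.408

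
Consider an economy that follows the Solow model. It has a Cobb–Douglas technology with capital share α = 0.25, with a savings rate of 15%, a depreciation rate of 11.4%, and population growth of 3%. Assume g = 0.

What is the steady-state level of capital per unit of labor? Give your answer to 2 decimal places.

In steady state, investment equals break-even investment: s·k^α = (n + δ)·k.
Rearranging, k^(1−α) = s / (n + δ).
k^0.75 = 0.15 / (0.030 + 0.114) = 0.15 / 0.144 = 1.0417
k* = 1.0417^(1/0.75) ≈ 1.0560

k* = 1.06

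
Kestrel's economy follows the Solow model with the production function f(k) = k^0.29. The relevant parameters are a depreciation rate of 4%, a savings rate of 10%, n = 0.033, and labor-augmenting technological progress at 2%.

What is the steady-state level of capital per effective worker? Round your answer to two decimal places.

In steady state, investment equals break-even investment: s·k^α = (n + g + δ)·k.
Rearranging, k^(1−α) = s / (n + g + δ).
k^0.71 = 0.10 / (0.033 + 0.020 + 0.040) = 0.10 / 0.093 = 1.0753
k* = 1.0753^(1/0.71) ≈ 1.1077

k* ≈ 1.11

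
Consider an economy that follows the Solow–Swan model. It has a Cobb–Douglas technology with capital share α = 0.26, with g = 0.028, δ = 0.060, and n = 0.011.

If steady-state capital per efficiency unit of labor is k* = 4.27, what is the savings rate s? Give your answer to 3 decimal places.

s ≈ 0.290

Steady state requires s·f(k) = (n + g + δ)·k, i.e. s·k^α = (n + g + δ)·k.
So s / (n + g + δ) = (k*)^(1−α) = 4.27^0.74 = 2.9276.
Therefore s = 2.9276 × (n + g + δ) = 2.9276 × 0.099 = 0.2898.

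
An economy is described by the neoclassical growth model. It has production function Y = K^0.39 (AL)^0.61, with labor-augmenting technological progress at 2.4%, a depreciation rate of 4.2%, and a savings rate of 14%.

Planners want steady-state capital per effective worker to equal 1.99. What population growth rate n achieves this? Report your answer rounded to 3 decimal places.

n ≈ 0.026

Steady state requires s·f(k) = (n + g + δ)·k, i.e. s·k^α = (n + g + δ)·k.
So s / (n + g + δ) = (k*)^(1−α) = 1.99^0.61 = 1.5216.
Therefore n + g + δ = s / 1.5216 = 0.14 / 1.5216 = 0.0920, so n = 0.0920 − 0.066 = 0.0260.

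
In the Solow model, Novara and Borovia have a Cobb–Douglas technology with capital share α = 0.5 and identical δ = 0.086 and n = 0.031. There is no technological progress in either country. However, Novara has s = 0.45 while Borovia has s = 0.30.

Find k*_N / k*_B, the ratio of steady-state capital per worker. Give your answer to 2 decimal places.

ratio ≈ 2.25

Steady-state k* = [s/(n + δ)]^(1/(1−α)), so the ratio is [ (s_N/(n + δ)_N) / (s_B/(n + δ)_B) ]^2.
s_N/(n + δ)_N = 0.45/0.117 = 3.8462; s_B/(n + δ)_B = 0.30/0.117 = 2.5641.
Ratio = (3.8462/2.5641)^2 = 1.5000^2 ≈ 2.2500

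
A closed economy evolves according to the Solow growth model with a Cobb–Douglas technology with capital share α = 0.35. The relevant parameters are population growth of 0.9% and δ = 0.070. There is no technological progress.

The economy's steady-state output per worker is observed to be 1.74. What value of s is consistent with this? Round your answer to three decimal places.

In steady state, investment equals break-even investment: s·k^α = (n + δ)·k.
Since y* = [s/(n + δ)]^(α/(1−α)), we have s/(n + δ) = (y*)^((1−α)/α) = 1.74^1.8571 = 2.7972.
Therefore s = 2.7972 × (n + δ) = 2.7972 × 0.079 = 0.2210.

s ≈ 0.221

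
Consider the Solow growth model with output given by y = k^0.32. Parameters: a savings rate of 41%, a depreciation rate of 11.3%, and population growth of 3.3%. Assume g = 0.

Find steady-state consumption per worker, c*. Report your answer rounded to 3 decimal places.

In steady state, investment equals break-even investment: s·k^α = (n + δ)·k.
Dividing both sides by k: k^(1−α) = s / (n + δ).
k^0.68 = 0.41 / (0.033 + 0.113) = 0.41 / 0.146 = 2.8082
k* = 2.8082^(1/0.68) ≈ 4.5651
y* = (k*)^α = 4.5651^0.32 ≈ 1.6256
c* = (1 − s)·y* = (1 − 0.41) × 1.6256 ≈ 0.9591

c* ≈ 0.959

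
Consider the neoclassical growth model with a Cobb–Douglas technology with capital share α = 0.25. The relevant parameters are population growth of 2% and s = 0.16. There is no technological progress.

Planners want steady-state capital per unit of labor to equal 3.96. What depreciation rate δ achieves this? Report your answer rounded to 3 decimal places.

Steady state requires s·f(k) = (n + δ)·k, i.e. s·k^α = (n + δ)·k.
So s / (n + δ) = (k*)^(1−α) = 3.96^0.75 = 2.8072.
Therefore n + δ = s / 2.8072 = 0.16 / 2.8072 = 0.0570, so δ = 0.0570 − 0.020 = 0.0370.

δ ≈ 0.037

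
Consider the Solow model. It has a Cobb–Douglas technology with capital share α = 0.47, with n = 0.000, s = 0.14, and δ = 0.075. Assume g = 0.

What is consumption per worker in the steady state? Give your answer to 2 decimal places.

In steady state, investment equals break-even investment: s·k^α = (n + δ)·k.
Dividing both sides by k: k^(1−α) = s / (n + δ).
k^0.53 = 0.14 / (0.000 + 0.075) = 0.14 / 0.075 = 1.8667
k* = 1.8667^(1/0.53) ≈ 3.2468
y* = (k*)^α = 3.2468^0.47 ≈ 1.7393
c* = (1 − s)·y* = (1 − 0.14) × 1.7393 ≈ 1.4958

c* = 1.50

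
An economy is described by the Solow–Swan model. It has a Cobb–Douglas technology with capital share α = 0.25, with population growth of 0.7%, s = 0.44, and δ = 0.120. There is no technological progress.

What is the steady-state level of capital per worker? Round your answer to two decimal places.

k* = 5.24

In steady state, investment equals break-even investment: s·k^α = (n + δ)·k.
Rearranging, k^(1−α) = s / (n + δ).
k^0.75 = 0.44 / (0.007 + 0.120) = 0.44 / 0.127 = 3.4646
k* = 3.4646^(1/0.75) ≈ 5.2425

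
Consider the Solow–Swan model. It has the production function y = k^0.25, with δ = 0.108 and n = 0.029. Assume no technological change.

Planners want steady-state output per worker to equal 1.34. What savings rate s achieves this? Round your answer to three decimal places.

In steady state, investment equals break-even investment: s·k^α = (n + δ)·k.
Since y* = [s/(n + δ)]^(α/(1−α)), we have s/(n + δ) = (y*)^((1−α)/α) = 1.34^3 = 2.4061.
Therefore s = 2.4061 × (n + δ) = 2.4061 × 0.137 = 0.3296.

s ≈ 0.330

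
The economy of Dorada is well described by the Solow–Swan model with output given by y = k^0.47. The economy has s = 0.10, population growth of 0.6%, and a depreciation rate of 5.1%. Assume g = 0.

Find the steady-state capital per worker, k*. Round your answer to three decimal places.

Steady state requires s·f(k) = (n + δ)·k, i.e. s·k^α = (n + δ)·k.
Rearranging, k^(1−α) = s / (n + δ).
k^0.53 = 0.10 / (0.006 + 0.051) = 0.10 / 0.057 = 1.7544
k* = 1.7544^(1/0.53) ≈ 2.8882

k* = 2.888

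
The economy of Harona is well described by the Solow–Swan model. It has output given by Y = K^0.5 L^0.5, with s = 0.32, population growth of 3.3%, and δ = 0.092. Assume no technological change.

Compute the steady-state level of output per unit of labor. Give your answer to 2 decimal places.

Steady state requires s·f(k) = (n + δ)·k, i.e. s·k^α = (n + δ)·k.
Rearranging, k^(1−α) = s / (n + δ).
k^0.5 = 0.32 / (0.033 + 0.092) = 0.32 / 0.125 = 2.5600
k* = 2.5600^(1/0.5) ≈ 6.5536
y* = (k*)^α = 6.5536^0.5 ≈ 2.5600

y* ≈ 2.56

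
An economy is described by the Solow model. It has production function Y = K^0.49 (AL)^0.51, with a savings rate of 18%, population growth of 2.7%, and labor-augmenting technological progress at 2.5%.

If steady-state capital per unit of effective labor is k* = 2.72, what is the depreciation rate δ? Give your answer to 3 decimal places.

δ ≈ 0.056

At the steady state, Δk = 0, so s·k^α = (n + g + δ)·k.
So s / (n + g + δ) = (k*)^(1−α) = 2.72^0.51 = 1.6658.
Therefore n + g + δ = s / 1.6658 = 0.18 / 1.6658 = 0.1081, so δ = 0.1081 − 0.052 = 0.0561.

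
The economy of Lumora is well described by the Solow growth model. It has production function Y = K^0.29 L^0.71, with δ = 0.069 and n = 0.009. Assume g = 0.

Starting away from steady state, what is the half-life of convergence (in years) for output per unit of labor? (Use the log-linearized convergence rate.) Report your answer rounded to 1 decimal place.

about 12.5 years

Near the steady state the convergence rate is λ = (1 − α)(n + δ).
λ = (1 − 0.29) × 0.078 = 0.71 × 0.078 = 0.05538
Half-life = ln 2 / λ = 0.6931 / 0.05538 ≈ 12.52 years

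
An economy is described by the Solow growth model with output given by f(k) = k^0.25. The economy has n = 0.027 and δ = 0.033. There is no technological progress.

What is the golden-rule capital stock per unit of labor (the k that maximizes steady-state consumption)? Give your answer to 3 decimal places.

The golden rule sets f'(k) = n + δ, i.e. α·k^(α−1) = n + δ.
So k^(1−α) = α / (n + δ) = 0.25 / 0.060 = 4.1667.
k_gold = 4.1667^(1/0.75) ≈ 6.7049

k_gold ≈ 6.705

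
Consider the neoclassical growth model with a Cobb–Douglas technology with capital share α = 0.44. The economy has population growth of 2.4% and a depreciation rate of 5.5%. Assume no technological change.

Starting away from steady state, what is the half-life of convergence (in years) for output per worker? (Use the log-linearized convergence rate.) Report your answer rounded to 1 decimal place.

about 15.7 years

Near the steady state the convergence rate is λ = (1 − α)(n + δ).
λ = (1 − 0.44) × 0.079 = 0.56 × 0.079 = 0.04424
Half-life = ln 2 / λ = 0.6931 / 0.04424 ≈ 15.67 years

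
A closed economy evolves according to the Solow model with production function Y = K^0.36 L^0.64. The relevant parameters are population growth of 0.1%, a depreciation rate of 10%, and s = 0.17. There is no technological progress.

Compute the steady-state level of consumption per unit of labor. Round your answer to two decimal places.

Steady state requires s·f(k) = (n + δ)·k, i.e. s·k^α = (n + δ)·k.
Rearranging, k^(1−α) = s / (n + δ).
k^0.64 = 0.17 / (0.001 + 0.100) = 0.17 / 0.101 = 1.6832
k* = 1.6832^(1/0.64) ≈ 2.2560
y* = (k*)^α = 2.2560^0.36 ≈ 1.3403
c* = (1 − s)·y* = (1 − 0.17) × 1.3403 ≈ 1.1124

c* = 1.11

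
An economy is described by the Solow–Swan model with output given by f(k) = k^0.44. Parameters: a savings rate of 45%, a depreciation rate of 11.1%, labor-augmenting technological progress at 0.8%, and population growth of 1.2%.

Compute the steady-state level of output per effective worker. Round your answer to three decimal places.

y* = 2.637

In steady state, investment equals break-even investment: s·k^α = (n + g + δ)·k.
Dividing both sides by k: k^(1−α) = s / (n + g + δ).
k^0.56 = 0.45 / (0.012 + 0.008 + 0.111) = 0.45 / 0.131 = 3.4351
k* = 3.4351^(1/0.56) ≈ 9.0580
y* = (k*)^α = 9.0580^0.44 ≈ 2.6369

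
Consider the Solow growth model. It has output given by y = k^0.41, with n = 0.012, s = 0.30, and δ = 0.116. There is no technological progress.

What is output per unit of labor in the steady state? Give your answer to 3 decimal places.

y* = 1.807

Steady state requires s·f(k) = (n + δ)·k, i.e. s·k^α = (n + δ)·k.
Dividing both sides by k: k^(1−α) = s / (n + δ).
k^0.59 = 0.30 / (0.012 + 0.116) = 0.30 / 0.128 = 2.3438
k* = 2.3438^(1/0.59) ≈ 4.2363
y* = (k*)^α = 4.2363^0.41 ≈ 1.8074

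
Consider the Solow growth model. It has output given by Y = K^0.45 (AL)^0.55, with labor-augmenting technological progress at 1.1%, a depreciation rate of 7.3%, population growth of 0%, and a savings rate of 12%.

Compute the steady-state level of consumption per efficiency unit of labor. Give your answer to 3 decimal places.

At the steady state, Δk = 0, so s·k^α = (n + g + δ)·k.
Rearranging, k^(1−α) = s / (n + g + δ).
k^0.55 = 0.12 / (0.000 + 0.011 + 0.073) = 0.12 / 0.084 = 1.4286
k* = 1.4286^(1/0.55) ≈ 1.9127
y* = (k*)^α = 1.9127^0.45 ≈ 1.3389
c* = (1 − s)·y* = (1 − 0.12) × 1.3389 ≈ 1.1782

c* ≈ 1.178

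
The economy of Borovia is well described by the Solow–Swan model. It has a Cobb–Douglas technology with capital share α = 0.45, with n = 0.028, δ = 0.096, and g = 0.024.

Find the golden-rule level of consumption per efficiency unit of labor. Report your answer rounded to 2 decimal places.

At the golden rule, f'(k) = n + g + δ, so α·k^(α−1) = n + g + δ and k_gold = (α/(n + g + δ))^(1/(1−α)).
k_gold = (0.45/0.148)^(1/0.55) = 3.0405^1.8182 ≈ 7.5525
c_gold = f(k_gold) − (n + g + δ)·k_gold = 2.4839 − 0.148×7.5525 ≈ 1.3661

c_gold ≈ 1.37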